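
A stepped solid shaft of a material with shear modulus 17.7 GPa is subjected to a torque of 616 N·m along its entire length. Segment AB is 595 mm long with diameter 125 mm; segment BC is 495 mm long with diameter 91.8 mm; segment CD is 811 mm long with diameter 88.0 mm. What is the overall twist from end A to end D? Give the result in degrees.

0.466°

J_AB = π(0.125)⁴/32 = 2.40×10^-5 m⁴; J_BC = π(0.0918)⁴/32 = 6.97×10^-6 m⁴; J_CD = π(0.0880)⁴/32 = 5.89×10^-6 m⁴.
θ = (T/G)·Σ L_i/J_i = (616.0/17.7×10⁹)·(0.595/2.40×10^-5 + 0.495/6.97×10^-6 + 0.811/5.89×10^-6) = 8.129×10^-3 rad.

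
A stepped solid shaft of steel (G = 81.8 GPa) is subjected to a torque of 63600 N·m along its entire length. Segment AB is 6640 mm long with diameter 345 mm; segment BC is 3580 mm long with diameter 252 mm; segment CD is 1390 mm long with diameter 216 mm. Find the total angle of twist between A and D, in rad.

0.0158 rad

J_AB = π(0.345)⁴/32 = 1.39×10^-3 m⁴; J_BC = π(0.252)⁴/32 = 3.96×10^-4 m⁴; J_CD = π(0.216)⁴/32 = 2.14×10^-4 m⁴.
θ = (T/G)·Σ L_i/J_i = (63600/81.8×10⁹)·(6.64/1.39×10^-3 + 3.58/3.96×10^-4 + 1.39/2.14×10^-4) = 0.01580 rad.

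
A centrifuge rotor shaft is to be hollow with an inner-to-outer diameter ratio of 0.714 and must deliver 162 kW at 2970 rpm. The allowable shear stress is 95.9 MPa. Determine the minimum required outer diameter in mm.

ω = 2π·2970/60 = 311.0 rad/s, so T = P/ω = 162×10³ / 311.0 = 520.9 N·m.
For a hollow shaft with d_i/d_o = 0.714: τ_max = 16T/(π d_o³ (1−k⁴)), so d_o = [16T/(π τ_allow (1−k⁴))]^(1/3) = [16·520.9/(π·9.59×10^7·0.7401)]^(1/3) = 0.03343 m.

33.4 mm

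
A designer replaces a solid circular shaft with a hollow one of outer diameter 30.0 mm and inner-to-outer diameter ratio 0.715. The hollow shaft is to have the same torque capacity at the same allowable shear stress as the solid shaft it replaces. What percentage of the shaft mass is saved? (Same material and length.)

Equal τ_max and T ⇒ the solid shaft needs d_s³ = d_o³(1−k⁴), so d_s = 30.0·(1−0.715⁴)^(1/3) = 27.12 mm.
Area ratio A_h/A_s = d_o²(1−k²)/d_s² = (1−k²)/(1−k⁴)^(2/3) = 0.5982.
Mass saving = 1 − 0.5982 = 40.2 %.

40.2 %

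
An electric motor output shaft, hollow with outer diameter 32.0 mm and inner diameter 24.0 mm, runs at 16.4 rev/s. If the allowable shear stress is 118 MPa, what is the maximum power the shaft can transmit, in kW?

53.5 kW

J = π(d_o⁴ − d_i⁴)/32 = π(0.0320⁴ − 0.0240⁴)/32 = 7.037×10^-8 m⁴.
T_max = τ_allow·J/r = 1.18×10^8 × 7.037×10^-8 / 0.0160 = 519.0 N·m.
ω = 2π·16.4 = 103.0 rad/s, so P_max = T_max·ω = 5.348×10^4 W.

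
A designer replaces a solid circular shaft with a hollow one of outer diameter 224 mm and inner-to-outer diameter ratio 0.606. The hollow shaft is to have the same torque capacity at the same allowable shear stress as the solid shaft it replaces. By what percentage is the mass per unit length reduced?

30.3 %

Equal τ_max and T ⇒ the solid shaft needs d_s³ = d_o³(1−k⁴), so d_s = 224·(1−0.606⁴)^(1/3) = 213.4 mm.
Area ratio A_h/A_s = d_o²(1−k²)/d_s² = (1−k²)/(1−k⁴)^(2/3) = 0.6969.
Mass saving = 1 − 0.6969 = 30.3 %.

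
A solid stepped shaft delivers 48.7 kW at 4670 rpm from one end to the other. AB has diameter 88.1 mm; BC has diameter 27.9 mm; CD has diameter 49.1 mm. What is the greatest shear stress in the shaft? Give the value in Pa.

2.34e7 Pa

ω = 2π·4670/60 = 489.0 rad/s, so T = P/ω = 48.7×10³ / 489.0 = 99.58 N·m.
Under the same torque, τ_max = 16T/(πd³) is largest where d is smallest — segment BC (d = 27.9 mm).
τ_max = 16·99.58/(π·(0.0279)³) = 2.335×10^7 Pa.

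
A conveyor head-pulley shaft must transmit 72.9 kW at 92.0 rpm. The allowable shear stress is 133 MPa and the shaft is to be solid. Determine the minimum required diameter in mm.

66.2 mm

ω = 2π·92.0/60 = 9.634 rad/s, so T = P/ω = 72.9×10³ / 9.634 = 7567 N·m.
For a solid shaft τ_max = 16T/(πd³), so d = (16T/(π τ_allow))^(1/3) = (16·7567/(π·1.33×10^8))^(1/3) = 0.06617 m.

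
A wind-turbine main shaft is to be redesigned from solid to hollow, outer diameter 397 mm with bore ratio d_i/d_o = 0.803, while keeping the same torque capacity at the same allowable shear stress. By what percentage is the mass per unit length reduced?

49.2 %

Equal τ_max and T ⇒ the solid shaft needs d_s³ = d_o³(1−k⁴), so d_s = 397·(1−0.803⁴)^(1/3) = 331.9 mm.
Area ratio A_h/A_s = d_o²(1−k²)/d_s² = (1−k²)/(1−k⁴)^(2/3) = 0.5082.
Mass saving = 1 − 0.5082 = 49.2 %.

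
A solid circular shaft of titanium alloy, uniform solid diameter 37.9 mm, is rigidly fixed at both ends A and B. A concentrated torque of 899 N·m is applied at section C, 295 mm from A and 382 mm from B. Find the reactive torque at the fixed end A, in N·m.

507 N·m

With uniform GJ and both ends fixed, compatibility θ_AC = θ_CB gives T_A·a = T_B·b, together with T_A + T_B = T₀.
T_A = T₀·b/(a+b) = 899.0·382/677.0 = 507.3 N·m; T_B = 391.7 N·m.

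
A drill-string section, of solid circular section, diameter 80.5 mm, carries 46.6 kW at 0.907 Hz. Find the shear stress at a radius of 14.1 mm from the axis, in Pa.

2.80e7 Pa

ω = 2π·0.907 = 5.699 rad/s, so T = P/ω = 46.6×10³ / 5.699 = 8177 N·m.
J = πd⁴/32 = π(0.0805)⁴/32 = 4.123×10^-6 m⁴.
Shear stress varies linearly with radius: τ = T·r/J = 8177 × 0.0141 / 4.123×10^-6 = 2.797×10^7 Pa.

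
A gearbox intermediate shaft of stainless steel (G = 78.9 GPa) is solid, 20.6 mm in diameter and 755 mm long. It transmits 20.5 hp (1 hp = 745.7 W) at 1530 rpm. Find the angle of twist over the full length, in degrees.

2.96°

ω = 2π·1530/60 = 160.2 rad/s, so T = P/ω = 20.5×745.7 / 160.2 = 95.41 N·m.
J = πd⁴/32 = π(0.0206)⁴/32 = 1.768×10^-8 m⁴.
θ = T·L/(G·J) = 95.41 × 0.755 / (78.9×10⁹ × 1.768×10^-8) = 0.05164 rad.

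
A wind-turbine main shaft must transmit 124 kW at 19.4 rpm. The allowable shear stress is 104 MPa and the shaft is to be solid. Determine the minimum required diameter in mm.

144 mm

ω = 2π·19.4/60 = 2.032 rad/s, so T = P/ω = 124×10³ / 2.032 = 61040 N·m.
For a solid shaft τ_max = 16T/(πd³), so d = (16T/(π τ_allow))^(1/3) = (16·61040/(π·1.04×10^8))^(1/3) = 0.1440 m.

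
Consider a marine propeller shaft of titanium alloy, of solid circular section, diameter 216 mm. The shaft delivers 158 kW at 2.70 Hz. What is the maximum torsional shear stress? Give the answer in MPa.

4.71 MPa

ω = 2π·2.70 = 16.96 rad/s, so T = P/ω = 158×10³ / 16.96 = 9314 N·m.
J = πd⁴/32 = π(0.216)⁴/32 = 2.137×10^-4 m⁴.
τ_max = T·r/J = 9314 × 0.108 / 2.137×10^-4 = 4.707×10^6 Pa.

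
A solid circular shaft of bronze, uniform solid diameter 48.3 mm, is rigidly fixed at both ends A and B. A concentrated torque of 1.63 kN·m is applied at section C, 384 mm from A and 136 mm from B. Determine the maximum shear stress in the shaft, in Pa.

5.44e7 Pa

With uniform GJ and both ends fixed, compatibility θ_AC = θ_CB gives T_A·a = T_B·b, together with T_A + T_B = T₀.
T_A = T₀·b/(a+b) = 1630·136/520.0 = 426.3 N·m; T_B = 1204 N·m.
τ in each portion: τ_AC = 1.93×10^7 Pa, τ_CB = 5.44×10^7 Pa; maximum is in CB.
τ_max = T_CB·r/J = 1204·0.0241/5.34×10^-7 = 5.441×10^7 Pa.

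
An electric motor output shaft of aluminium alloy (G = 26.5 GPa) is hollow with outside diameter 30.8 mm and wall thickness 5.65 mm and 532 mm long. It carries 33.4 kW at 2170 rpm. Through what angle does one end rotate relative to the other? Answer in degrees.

2.28°

ω = 2π·2170/60 = 227.2 rad/s, so T = P/ω = 33.4×10³ / 227.2 = 147.0 N·m.
J = π(d_o⁴ − d_i⁴)/32 = π(0.0308⁴ − 0.0195⁴)/32 = 7.415×10^-8 m⁴.
θ = T·L/(G·J) = 147.0 × 0.532 / (26.5×10⁹ × 7.415×10^-8) = 0.03979 rad.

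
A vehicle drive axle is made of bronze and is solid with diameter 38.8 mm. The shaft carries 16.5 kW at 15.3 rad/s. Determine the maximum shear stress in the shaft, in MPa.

ω = 15.3 rad/s, so T = P/ω = 16.5×10³ / 15.30 = 1078 N·m.
J = πd⁴/32 = π(0.0388)⁴/32 = 2.225×10^-7 m⁴.
τ_max = T·r/J = 1078 × 0.0194 / 2.225×10^-7 = 9.403×10^7 Pa.

94.0 MPa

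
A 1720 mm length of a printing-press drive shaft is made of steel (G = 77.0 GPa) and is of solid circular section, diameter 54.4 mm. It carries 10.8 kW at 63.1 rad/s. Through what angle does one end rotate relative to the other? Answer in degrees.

0.255°

ω = 63.1 rad/s, so T = P/ω = 10.8×10³ / 63.10 = 171.2 N·m.
J = πd⁴/32 = π(0.0544)⁴/32 = 8.598×10^-7 m⁴.
θ = T·L/(G·J) = 171.2 × 1.72 / (77.0×10⁹ × 8.598×10^-7) = 4.447×10^-3 rad.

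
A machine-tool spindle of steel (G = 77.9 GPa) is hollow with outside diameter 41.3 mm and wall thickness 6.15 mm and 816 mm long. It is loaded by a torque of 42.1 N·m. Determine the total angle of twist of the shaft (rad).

J = π(d_o⁴ − d_i⁴)/32 = π(0.0413⁴ − 0.0290⁴)/32 = 2.162×10^-7 m⁴.
θ = T·L/(G·J) = 42.10 × 0.816 / (77.9×10⁹ × 2.162×10^-7) = 2.040×10^-3 rad.

0.00204 rad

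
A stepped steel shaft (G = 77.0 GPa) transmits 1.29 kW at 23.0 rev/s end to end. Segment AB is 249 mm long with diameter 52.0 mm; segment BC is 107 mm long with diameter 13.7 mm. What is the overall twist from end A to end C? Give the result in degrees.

0.208°

ω = 2π·23.0 = 144.5 rad/s, so T = P/ω = 1.29×10³ / 144.5 = 8.927 N·m.
J_AB = π(0.0520)⁴/32 = 7.18×10^-7 m⁴; J_BC = π(0.0137)⁴/32 = 3.46×10^-9 m⁴.
θ = (T/G)·Σ L_i/J_i = (8.927/77.0×10⁹)·(0.249/7.18×10^-7 + 0.107/3.46×10^-9) = 3.627×10^-3 rad.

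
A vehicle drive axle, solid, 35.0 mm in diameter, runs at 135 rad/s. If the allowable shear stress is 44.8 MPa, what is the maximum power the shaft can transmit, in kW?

50.9 kW

J = πd⁴/32 = π(0.0350)⁴/32 = 1.473×10^-7 m⁴.
T_max = τ_allow·J/r = 4.48×10^7 × 1.473×10^-7 / 0.0175 = 377.1 N·m.
ω = 135 rad/s, so P_max = T_max·ω = 5.092×10^4 W.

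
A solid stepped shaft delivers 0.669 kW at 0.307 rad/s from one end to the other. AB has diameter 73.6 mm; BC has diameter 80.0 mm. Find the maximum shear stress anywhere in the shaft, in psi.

ω = 0.307 rad/s, so T = P/ω = 0.669×10³ / 0.3070 = 2179 N·m.
Under the same torque, τ_max = 16T/(πd³) is largest where d is smallest — segment AB (d = 73.6 mm).
τ_max = 16·2179/(π·(0.0736)³) = 2.784×10^7 Pa.

4040 psi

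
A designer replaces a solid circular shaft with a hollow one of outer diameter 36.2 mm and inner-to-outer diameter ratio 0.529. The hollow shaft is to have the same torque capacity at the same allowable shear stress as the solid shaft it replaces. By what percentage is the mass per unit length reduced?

Equal τ_max and T ⇒ the solid shaft needs d_s³ = d_o³(1−k⁴), so d_s = 36.2·(1−0.529⁴)^(1/3) = 35.23 mm.
Area ratio A_h/A_s = d_o²(1−k²)/d_s² = (1−k²)/(1−k⁴)^(2/3) = 0.7604.
Mass saving = 1 − 0.7604 = 24.0 %.

24.0 %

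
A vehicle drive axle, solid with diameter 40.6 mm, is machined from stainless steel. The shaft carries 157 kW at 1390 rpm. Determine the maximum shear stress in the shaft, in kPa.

ω = 2π·1390/60 = 145.6 rad/s, so T = P/ω = 157×10³ / 145.6 = 1079 N·m.
J = πd⁴/32 = π(0.0406)⁴/32 = 2.667×10^-7 m⁴.
τ_max = T·r/J = 1079 × 0.0203 / 2.667×10^-7 = 8.208×10^7 Pa.

82100 kPa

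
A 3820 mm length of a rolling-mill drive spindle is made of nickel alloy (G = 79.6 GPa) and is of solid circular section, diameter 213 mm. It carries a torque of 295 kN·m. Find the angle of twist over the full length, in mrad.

70.1 mrad

J = πd⁴/32 = π(0.213)⁴/32 = 2.021×10^-4 m⁴.
θ = T·L/(G·J) = 295000 × 3.82 / (79.6×10⁹ × 2.021×10^-4) = 0.07006 rad.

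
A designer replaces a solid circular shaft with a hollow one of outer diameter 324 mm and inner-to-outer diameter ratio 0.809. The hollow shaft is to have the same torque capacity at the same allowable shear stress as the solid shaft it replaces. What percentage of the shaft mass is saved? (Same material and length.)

49.8 %

Equal τ_max and T ⇒ the solid shaft needs d_s³ = d_o³(1−k⁴), so d_s = 324·(1−0.809⁴)^(1/3) = 268.9 mm.
Area ratio A_h/A_s = d_o²(1−k²)/d_s² = (1−k²)/(1−k⁴)^(2/3) = 0.5016.
Mass saving = 1 − 0.5016 = 49.8 %.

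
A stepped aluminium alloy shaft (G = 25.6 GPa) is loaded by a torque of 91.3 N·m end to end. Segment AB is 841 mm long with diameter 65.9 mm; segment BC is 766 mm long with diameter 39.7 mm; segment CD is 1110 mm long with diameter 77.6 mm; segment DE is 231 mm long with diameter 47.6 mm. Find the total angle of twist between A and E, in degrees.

0.892°

J_AB = π(0.0659)⁴/32 = 1.85×10^-6 m⁴; J_BC = π(0.0397)⁴/32 = 2.44×10^-7 m⁴; J_CD = π(0.0776)⁴/32 = 3.56×10^-6 m⁴; J_DE = π(0.0476)⁴/32 = 5.04×10^-7 m⁴.
θ = (T/G)·Σ L_i/J_i = (91.30/25.6×10⁹)·(0.841/1.85×10^-6 + 0.766/2.44×10^-7 + 1.11/3.56×10^-6 + 0.231/5.04×10^-7) = 0.01557 rad.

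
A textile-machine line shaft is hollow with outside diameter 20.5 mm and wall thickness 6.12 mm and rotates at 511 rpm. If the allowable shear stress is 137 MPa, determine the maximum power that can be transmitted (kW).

12.1 kW

J = π(d_o⁴ − d_i⁴)/32 = π(0.0205⁴ − 0.00826⁴)/32 = 1.688×10^-8 m⁴.
T_max = τ_allow·J/r = 1.37×10^8 × 1.688×10^-8 / 0.0103 = 225.6 N·m.
ω = 2π·511/60 = 53.51 rad/s, so P_max = T_max·ω = 1.207×10^4 W.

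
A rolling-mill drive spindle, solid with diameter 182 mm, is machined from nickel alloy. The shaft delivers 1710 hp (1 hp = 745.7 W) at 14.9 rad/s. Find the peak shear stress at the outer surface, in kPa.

72300 kPa

ω = 14.9 rad/s, so T = P/ω = 1710×745.7 / 14.90 = 85580 N·m.
J = πd⁴/32 = π(0.182)⁴/32 = 1.077×10^-4 m⁴.
τ_max = T·r/J = 85580 × 0.0910 / 1.077×10^-4 = 7.230×10^7 Pa.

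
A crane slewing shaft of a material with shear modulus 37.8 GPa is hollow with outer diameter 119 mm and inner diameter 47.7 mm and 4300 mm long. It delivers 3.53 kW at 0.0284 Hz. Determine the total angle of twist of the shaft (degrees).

ω = 2π·0.0284 = 0.1784 rad/s, so T = P/ω = 3.53×10³ / 0.1784 = 19780 N·m.
J = π(d_o⁴ − d_i⁴)/32 = π(0.119⁴ − 0.0477⁴)/32 = 1.918×10^-5 m⁴.
θ = T·L/(G·J) = 19780 × 4.30 / (37.8×10⁹ × 1.918×10^-5) = 0.1173 rad.

6.72°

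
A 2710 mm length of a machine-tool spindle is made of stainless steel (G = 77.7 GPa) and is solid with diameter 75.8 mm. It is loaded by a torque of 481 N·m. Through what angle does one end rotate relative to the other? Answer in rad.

0.00518 rad

J = πd⁴/32 = π(0.0758)⁴/32 = 3.241×10^-6 m⁴.
θ = T·L/(G·J) = 481.0 × 2.71 / (77.7×10⁹ × 3.241×10^-6) = 5.176×10^-3 rad.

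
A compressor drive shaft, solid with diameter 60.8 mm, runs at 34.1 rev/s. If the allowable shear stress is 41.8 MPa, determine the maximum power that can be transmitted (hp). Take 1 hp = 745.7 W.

530 hp

J = πd⁴/32 = π(0.0608)⁴/32 = 1.342×10^-6 m⁴.
T_max = τ_allow·J/r = 4.18×10^7 × 1.342×10^-6 / 0.0304 = 1845 N·m.
ω = 2π·34.1 = 214.3 rad/s, so P_max = T_max·ω = 3.952×10^5 W.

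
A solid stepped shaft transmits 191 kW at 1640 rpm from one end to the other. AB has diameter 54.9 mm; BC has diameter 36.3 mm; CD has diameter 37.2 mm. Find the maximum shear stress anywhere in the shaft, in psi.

ω = 2π·1640/60 = 171.7 rad/s, so T = P/ω = 191×10³ / 171.7 = 1112 N·m.
Under the same torque, τ_max = 16T/(πd³) is largest where d is smallest — segment BC (d = 36.3 mm).
τ_max = 16·1112/(π·(0.0363)³) = 1.184×10^8 Pa.

17200 psi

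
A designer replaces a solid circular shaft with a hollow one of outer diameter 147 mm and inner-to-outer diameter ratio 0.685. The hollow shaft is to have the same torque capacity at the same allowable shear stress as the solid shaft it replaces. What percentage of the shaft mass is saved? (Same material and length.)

Equal τ_max and T ⇒ the solid shaft needs d_s³ = d_o³(1−k⁴), so d_s = 147·(1−0.685⁴)^(1/3) = 135.3 mm.
Area ratio A_h/A_s = d_o²(1−k²)/d_s² = (1−k²)/(1−k⁴)^(2/3) = 0.6265.
Mass saving = 1 − 0.6265 = 37.4 %.

37.4 %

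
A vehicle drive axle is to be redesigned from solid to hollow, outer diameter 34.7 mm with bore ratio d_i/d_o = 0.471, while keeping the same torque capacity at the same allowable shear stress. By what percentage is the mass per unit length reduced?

Equal τ_max and T ⇒ the solid shaft needs d_s³ = d_o³(1−k⁴), so d_s = 34.7·(1−0.471⁴)^(1/3) = 34.12 mm.
Area ratio A_h/A_s = d_o²(1−k²)/d_s² = (1−k²)/(1−k⁴)^(2/3) = 0.8048.
Mass saving = 1 − 0.8048 = 19.5 %.

19.5 %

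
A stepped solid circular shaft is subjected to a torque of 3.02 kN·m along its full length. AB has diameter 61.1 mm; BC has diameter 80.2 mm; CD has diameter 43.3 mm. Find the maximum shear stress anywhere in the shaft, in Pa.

Under the same torque, τ_max = 16T/(πd³) is largest where d is smallest — segment CD (d = 43.3 mm).
τ_max = 16·3020/(π·(0.0433)³) = 1.895×10^8 Pa.

1.89e8 Pa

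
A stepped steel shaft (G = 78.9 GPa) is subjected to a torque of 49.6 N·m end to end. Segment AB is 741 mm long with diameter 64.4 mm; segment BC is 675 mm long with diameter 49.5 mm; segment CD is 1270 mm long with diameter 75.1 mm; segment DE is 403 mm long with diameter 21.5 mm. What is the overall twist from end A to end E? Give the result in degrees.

0.764°

J_AB = π(0.0644)⁴/32 = 1.69×10^-6 m⁴; J_BC = π(0.0495)⁴/32 = 5.89×10^-7 m⁴; J_CD = π(0.0751)⁴/32 = 3.12×10^-6 m⁴; J_DE = π(0.0215)⁴/32 = 2.10×10^-8 m⁴.
θ = (T/G)·Σ L_i/J_i = (49.60/78.9×10⁹)·(0.741/1.69×10^-6 + 0.675/5.89×10^-7 + 1.27/3.12×10^-6 + 0.403/2.10×10^-8) = 0.01333 rad.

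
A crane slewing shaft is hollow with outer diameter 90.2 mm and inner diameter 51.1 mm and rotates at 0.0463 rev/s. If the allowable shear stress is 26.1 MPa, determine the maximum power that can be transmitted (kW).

J = π(d_o⁴ − d_i⁴)/32 = π(0.0902⁴ − 0.0511⁴)/32 = 5.829×10^-6 m⁴.
T_max = τ_allow·J/r = 2.61×10^7 × 5.829×10^-6 / 0.0451 = 3373 N·m.
ω = 2π·0.0463 = 0.2909 rad/s, so P_max = T_max·ω = 981.4 W.

0.981 kW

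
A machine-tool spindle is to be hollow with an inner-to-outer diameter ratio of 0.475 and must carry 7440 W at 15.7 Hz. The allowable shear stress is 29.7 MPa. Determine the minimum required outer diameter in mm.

ω = 2π·15.7 = 98.65 rad/s, so T = P/ω = 7440 / 98.65 = 75.42 N·m.
For a hollow shaft with d_i/d_o = 0.475: τ_max = 16T/(π d_o³ (1−k⁴)), so d_o = [16T/(π τ_allow (1−k⁴))]^(1/3) = [16·75.42/(π·2.97×10^7·0.9491)]^(1/3) = 0.02389 m.

23.9 mm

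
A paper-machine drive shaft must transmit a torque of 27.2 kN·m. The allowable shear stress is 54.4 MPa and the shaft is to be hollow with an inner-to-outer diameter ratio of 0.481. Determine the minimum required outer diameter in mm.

For a hollow shaft with d_i/d_o = 0.481: τ_max = 16T/(π d_o³ (1−k⁴)), so d_o = [16T/(π τ_allow (1−k⁴))]^(1/3) = [16·27200/(π·5.44×10^7·0.9465)]^(1/3) = 0.1391 m.

139 mm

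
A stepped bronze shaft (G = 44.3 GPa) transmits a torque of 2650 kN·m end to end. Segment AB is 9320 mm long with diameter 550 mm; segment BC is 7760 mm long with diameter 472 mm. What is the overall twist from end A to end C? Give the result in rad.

J_AB = π(0.550)⁴/32 = 8.98×10^-3 m⁴; J_BC = π(0.472)⁴/32 = 4.87×10^-3 m⁴.
θ = (T/G)·Σ L_i/J_i = (2.650e6/44.3×10⁹)·(9.32/8.98×10^-3 + 7.76/4.87×10^-3) = 0.1573 rad.

0.157 rad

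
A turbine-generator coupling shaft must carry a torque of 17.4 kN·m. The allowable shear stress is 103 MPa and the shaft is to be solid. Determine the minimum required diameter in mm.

For a solid shaft τ_max = 16T/(πd³), so d = (16T/(π τ_allow))^(1/3) = (16·17400/(π·1.03×10^8))^(1/3) = 0.09511 m.

95.1 mm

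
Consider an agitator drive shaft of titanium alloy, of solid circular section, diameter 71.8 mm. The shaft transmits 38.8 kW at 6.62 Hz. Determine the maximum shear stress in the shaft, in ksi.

1.86 ksi

ω = 2π·6.62 = 41.59 rad/s, so T = P/ω = 38.8×10³ / 41.59 = 932.8 N·m.
J = πd⁴/32 = π(0.0718)⁴/32 = 2.609×10^-6 m⁴.
τ_max = T·r/J = 932.8 × 0.0359 / 2.609×10^-6 = 1.283×10^7 Pa.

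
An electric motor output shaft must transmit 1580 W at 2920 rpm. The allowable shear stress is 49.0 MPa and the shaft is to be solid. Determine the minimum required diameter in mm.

ω = 2π·2920/60 = 305.8 rad/s, so T = P/ω = 1580 / 305.8 = 5.167 N·m.
For a solid shaft τ_max = 16T/(πd³), so d = (16T/(π τ_allow))^(1/3) = (16·5.167/(π·4.90×10^7))^(1/3) = 0.008128 m.

8.13 mm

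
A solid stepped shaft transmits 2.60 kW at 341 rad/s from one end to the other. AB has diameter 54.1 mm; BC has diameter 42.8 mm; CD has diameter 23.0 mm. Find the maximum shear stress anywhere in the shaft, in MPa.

ω = 341 rad/s, so T = P/ω = 2.60×10³ / 341.0 = 7.625 N·m.
Under the same torque, τ_max = 16T/(πd³) is largest where d is smallest — segment CD (d = 23.0 mm).
τ_max = 16·7.625/(π·(0.0230)³) = 3.192×10^6 Pa.

3.19 MPa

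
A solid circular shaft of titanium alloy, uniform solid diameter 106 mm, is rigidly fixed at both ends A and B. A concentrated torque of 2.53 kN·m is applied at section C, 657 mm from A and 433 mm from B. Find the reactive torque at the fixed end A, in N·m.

1010 N·m

With uniform GJ and both ends fixed, compatibility θ_AC = θ_CB gives T_A·a = T_B·b, together with T_A + T_B = T₀.
T_A = T₀·b/(a+b) = 2530·433/1090 = 1005 N·m; T_B = 1525 N·m.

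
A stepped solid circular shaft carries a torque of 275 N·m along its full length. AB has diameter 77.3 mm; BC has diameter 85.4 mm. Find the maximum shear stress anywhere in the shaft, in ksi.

Under the same torque, τ_max = 16T/(πd³) is largest where d is smallest — segment AB (d = 77.3 mm).
τ_max = 16·275.0/(π·(0.0773)³) = 3.032×10^6 Pa.

0.440 ksi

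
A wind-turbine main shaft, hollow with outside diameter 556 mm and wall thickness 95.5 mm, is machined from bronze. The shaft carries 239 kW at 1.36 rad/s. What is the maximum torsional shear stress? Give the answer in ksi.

ω = 1.36 rad/s, so T = P/ω = 239×10³ / 1.360 = 175700 N·m.
J = π(d_o⁴ − d_i⁴)/32 = π(0.556⁴ − 0.365⁴)/32 = 7.640×10^-3 m⁴.
τ_max = T·r/J = 175700 × 0.278 / 7.640×10^-3 = 6.395×10^6 Pa.

0.928 ksi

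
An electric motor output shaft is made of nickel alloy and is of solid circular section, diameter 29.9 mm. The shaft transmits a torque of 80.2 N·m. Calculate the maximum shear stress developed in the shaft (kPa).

J = πd⁴/32 = π(0.0299)⁴/32 = 7.847×10^-8 m⁴.
τ_max = T·r/J = 80.20 × 0.0149 / 7.847×10^-8 = 1.528×10^7 Pa.

15300 kPa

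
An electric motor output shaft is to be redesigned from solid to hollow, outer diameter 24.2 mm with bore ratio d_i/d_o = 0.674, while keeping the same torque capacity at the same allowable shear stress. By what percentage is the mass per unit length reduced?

36.3 %

Equal τ_max and T ⇒ the solid shaft needs d_s³ = d_o³(1−k⁴), so d_s = 24.2·(1−0.674⁴)^(1/3) = 22.41 mm.
Area ratio A_h/A_s = d_o²(1−k²)/d_s² = (1−k²)/(1−k⁴)^(2/3) = 0.6366.
Mass saving = 1 − 0.6366 = 36.3 %.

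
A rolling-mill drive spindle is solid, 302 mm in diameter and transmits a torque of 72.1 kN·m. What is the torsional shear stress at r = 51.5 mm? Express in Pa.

J = πd⁴/32 = π(0.302)⁴/32 = 8.166×10^-4 m⁴.
Shear stress varies linearly with radius: τ = T·r/J = 72100 × 0.0515 / 8.166×10^-4 = 4.547×10^6 Pa.

4.55e6 Pa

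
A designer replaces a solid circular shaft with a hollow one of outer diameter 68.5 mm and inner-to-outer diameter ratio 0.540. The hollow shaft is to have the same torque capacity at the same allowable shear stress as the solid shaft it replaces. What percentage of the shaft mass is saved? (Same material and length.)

24.8 %

Equal τ_max and T ⇒ the solid shaft needs d_s³ = d_o³(1−k⁴), so d_s = 68.5·(1−0.540⁴)^(1/3) = 66.50 mm.
Area ratio A_h/A_s = d_o²(1−k²)/d_s² = (1−k²)/(1−k⁴)^(2/3) = 0.7516.
Mass saving = 1 − 0.7516 = 24.8 %.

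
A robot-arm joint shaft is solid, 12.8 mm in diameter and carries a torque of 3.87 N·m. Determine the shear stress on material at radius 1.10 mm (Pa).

1.62e6 Pa

J = πd⁴/32 = π(0.0128)⁴/32 = 2.635×10^-9 m⁴.
Shear stress varies linearly with radius: τ = T·r/J = 3.870 × 0.00110 / 2.635×10^-9 = 1.615×10^6 Pa.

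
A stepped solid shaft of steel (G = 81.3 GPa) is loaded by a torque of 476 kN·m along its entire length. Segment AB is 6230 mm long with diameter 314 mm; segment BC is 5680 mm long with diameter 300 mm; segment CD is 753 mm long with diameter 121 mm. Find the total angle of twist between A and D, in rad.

J_AB = π(0.314)⁴/32 = 9.54×10^-4 m⁴; J_BC = π(0.300)⁴/32 = 7.95×10^-4 m⁴; J_CD = π(0.121)⁴/32 = 2.10×10^-5 m⁴.
θ = (T/G)·Σ L_i/J_i = (476000/81.3×10⁹)·(6.23/9.54×10^-4 + 5.68/7.95×10^-4 + 0.753/2.10×10^-5) = 0.2895 rad.

0.290 rad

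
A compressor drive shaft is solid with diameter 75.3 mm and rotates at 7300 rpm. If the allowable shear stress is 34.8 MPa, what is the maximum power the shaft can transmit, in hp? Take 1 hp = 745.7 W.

2990 hp

J = πd⁴/32 = π(0.0753)⁴/32 = 3.156×10^-6 m⁴.
T_max = τ_allow·J/r = 3.48×10^7 × 3.156×10^-6 / 0.0376 = 2917 N·m.
ω = 2π·7300/60 = 764.5 rad/s, so P_max = T_max·ω = 2.230×10^6 W.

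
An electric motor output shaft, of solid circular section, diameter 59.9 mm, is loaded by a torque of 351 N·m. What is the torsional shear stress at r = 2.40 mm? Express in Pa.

J = πd⁴/32 = π(0.0599)⁴/32 = 1.264×10^-6 m⁴.
Shear stress varies linearly with radius: τ = T·r/J = 351.0 × 0.00240 / 1.264×10^-6 = 6.665×10^5 Pa.

667000 Pa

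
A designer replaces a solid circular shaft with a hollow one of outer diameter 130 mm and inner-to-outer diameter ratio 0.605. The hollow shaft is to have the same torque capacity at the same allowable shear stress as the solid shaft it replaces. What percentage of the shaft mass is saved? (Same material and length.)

Equal τ_max and T ⇒ the solid shaft needs d_s³ = d_o³(1−k⁴), so d_s = 130·(1−0.605⁴)^(1/3) = 123.9 mm.
Area ratio A_h/A_s = d_o²(1−k²)/d_s² = (1−k²)/(1−k⁴)^(2/3) = 0.6978.
Mass saving = 1 − 0.6978 = 30.2 %.

30.2 %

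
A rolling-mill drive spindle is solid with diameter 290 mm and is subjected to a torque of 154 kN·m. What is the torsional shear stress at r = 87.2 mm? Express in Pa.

1.93e7 Pa

J = πd⁴/32 = π(0.290)⁴/32 = 6.944×10^-4 m⁴.
Shear stress varies linearly with radius: τ = T·r/J = 154000 × 0.0872 / 6.944×10^-4 = 1.934×10^7 Pa.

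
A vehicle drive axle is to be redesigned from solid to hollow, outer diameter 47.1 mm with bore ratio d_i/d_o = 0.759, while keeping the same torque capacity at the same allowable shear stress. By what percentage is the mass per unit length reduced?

44.5 %

Equal τ_max and T ⇒ the solid shaft needs d_s³ = d_o³(1−k⁴), so d_s = 47.1·(1−0.759⁴)^(1/3) = 41.18 mm.
Area ratio A_h/A_s = d_o²(1−k²)/d_s² = (1−k²)/(1−k⁴)^(2/3) = 0.5547.
Mass saving = 1 − 0.5547 = 44.5 %.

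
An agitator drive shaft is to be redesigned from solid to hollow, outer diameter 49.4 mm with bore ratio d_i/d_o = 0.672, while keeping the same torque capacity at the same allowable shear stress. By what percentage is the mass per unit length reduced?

36.2 %

Equal τ_max and T ⇒ the solid shaft needs d_s³ = d_o³(1−k⁴), so d_s = 49.4·(1−0.672⁴)^(1/3) = 45.78 mm.
Area ratio A_h/A_s = d_o²(1−k²)/d_s² = (1−k²)/(1−k⁴)^(2/3) = 0.6385.
Mass saving = 1 − 0.6385 = 36.2 %.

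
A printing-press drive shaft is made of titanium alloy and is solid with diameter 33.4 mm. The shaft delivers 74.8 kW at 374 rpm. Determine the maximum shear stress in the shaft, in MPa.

261 MPa

ω = 2π·374/60 = 39.17 rad/s, so T = P/ω = 74.8×10³ / 39.17 = 1910 N·m.
J = πd⁴/32 = π(0.0334)⁴/32 = 1.222×10^-7 m⁴.
τ_max = T·r/J = 1910 × 0.0167 / 1.222×10^-7 = 2.611×10^8 Pa.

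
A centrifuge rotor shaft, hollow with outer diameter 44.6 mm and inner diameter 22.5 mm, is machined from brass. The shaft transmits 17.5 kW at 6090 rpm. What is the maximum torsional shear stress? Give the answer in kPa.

ω = 2π·6090/60 = 637.7 rad/s, so T = P/ω = 17.5×10³ / 637.7 = 27.44 N·m.
J = π(d_o⁴ − d_i⁴)/32 = π(0.0446⁴ − 0.0225⁴)/32 = 3.633×10^-7 m⁴.
τ_max = T·r/J = 27.44 × 0.0223 / 3.633×10^-7 = 1.684×10^6 Pa.

1680 kPa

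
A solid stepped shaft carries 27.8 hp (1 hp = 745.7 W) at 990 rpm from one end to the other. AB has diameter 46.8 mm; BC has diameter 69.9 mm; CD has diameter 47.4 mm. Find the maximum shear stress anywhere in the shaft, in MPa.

9.94 MPa

ω = 2π·990/60 = 103.7 rad/s, so T = P/ω = 27.8×745.7 / 103.7 = 200.0 N·m.
Under the same torque, τ_max = 16T/(πd³) is largest where d is smallest — segment AB (d = 46.8 mm).
τ_max = 16·200.0/(π·(0.0468)³) = 9.935×10^6 Pa.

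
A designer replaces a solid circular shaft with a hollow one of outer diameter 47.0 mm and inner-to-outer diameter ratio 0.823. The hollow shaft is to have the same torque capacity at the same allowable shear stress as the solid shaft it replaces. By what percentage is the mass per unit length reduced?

Equal τ_max and T ⇒ the solid shaft needs d_s³ = d_o³(1−k⁴), so d_s = 47.0·(1−0.823⁴)^(1/3) = 38.30 mm.
Area ratio A_h/A_s = d_o²(1−k²)/d_s² = (1−k²)/(1−k⁴)^(2/3) = 0.4859.
Mass saving = 1 − 0.4859 = 51.4 %.

51.4 %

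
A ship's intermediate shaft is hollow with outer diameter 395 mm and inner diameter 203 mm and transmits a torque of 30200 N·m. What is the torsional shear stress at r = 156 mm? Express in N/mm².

2.12 N/mm²

J = π(d_o⁴ − d_i⁴)/32 = π(0.395⁴ − 0.203⁴)/32 = 2.223×10^-3 m⁴.
Shear stress varies linearly with radius: τ = T·r/J = 30200 × 0.156 / 2.223×10^-3 = 2.119×10^6 Pa.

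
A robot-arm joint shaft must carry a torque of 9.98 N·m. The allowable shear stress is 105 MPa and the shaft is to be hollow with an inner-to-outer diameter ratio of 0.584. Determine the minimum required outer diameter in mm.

8.18 mm

For a hollow shaft with d_i/d_o = 0.584: τ_max = 16T/(π d_o³ (1−k⁴)), so d_o = [16T/(π τ_allow (1−k⁴))]^(1/3) = [16·9.980/(π·1.05×10^8·0.8837)]^(1/3) = 0.008182 m.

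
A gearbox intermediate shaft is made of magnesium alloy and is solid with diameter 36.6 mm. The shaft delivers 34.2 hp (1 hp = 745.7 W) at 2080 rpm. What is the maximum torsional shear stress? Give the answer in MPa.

12.2 MPa

ω = 2π·2080/60 = 217.8 rad/s, so T = P/ω = 34.2×745.7 / 217.8 = 117.1 N·m.
J = πd⁴/32 = π(0.0366)⁴/32 = 1.762×10^-7 m⁴.
τ_max = T·r/J = 117.1 × 0.0183 / 1.762×10^-7 = 1.216×10^7 Pa.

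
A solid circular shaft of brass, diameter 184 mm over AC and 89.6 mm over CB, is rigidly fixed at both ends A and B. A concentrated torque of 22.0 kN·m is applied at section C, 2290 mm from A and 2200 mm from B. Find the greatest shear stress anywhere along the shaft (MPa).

17.0 MPa

Compatibility: T_A·a/J_AC = T_B·b/J_CB with T_A + T_B = T₀.
J_AC = 1.13×10^-4 m⁴, J_CB = 6.33×10^-6 m⁴, so T_A = T₀·(J_AC/a)/((J_AC/a)+(J_CB/b)) = 20780 N·m, T_B = 1216 N·m.
τ in each portion: τ_AC = 1.70×10^7 Pa, τ_CB = 8.61×10^6 Pa; maximum is in AC.
τ_max = T_AC·r/J = 20780·0.0920/1.13×10^-4 = 1.699×10^7 Pa.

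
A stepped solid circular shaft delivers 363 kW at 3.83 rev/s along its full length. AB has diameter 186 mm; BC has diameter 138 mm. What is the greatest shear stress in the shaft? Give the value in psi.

ω = 2π·3.83 = 24.06 rad/s, so T = P/ω = 363×10³ / 24.06 = 15080 N·m.
Under the same torque, τ_max = 16T/(πd³) is largest where d is smallest — segment BC (d = 138 mm).
τ_max = 16·15080/(π·(0.138)³) = 2.923×10^7 Pa.

4240 psi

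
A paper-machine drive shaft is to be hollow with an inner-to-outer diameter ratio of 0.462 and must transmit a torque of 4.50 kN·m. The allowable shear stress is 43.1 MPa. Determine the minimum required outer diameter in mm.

For a hollow shaft with d_i/d_o = 0.462: τ_max = 16T/(π d_o³ (1−k⁴)), so d_o = [16T/(π τ_allow (1−k⁴))]^(1/3) = [16·4500/(π·4.31×10^7·0.9544)]^(1/3) = 0.08228 m.

82.3 mm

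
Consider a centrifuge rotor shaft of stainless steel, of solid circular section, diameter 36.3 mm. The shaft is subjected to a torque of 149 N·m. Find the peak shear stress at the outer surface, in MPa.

J = πd⁴/32 = π(0.0363)⁴/32 = 1.705×10^-7 m⁴.
τ_max = T·r/J = 149.0 × 0.0181 / 1.705×10^-7 = 1.586×10^7 Pa.

15.9 MPa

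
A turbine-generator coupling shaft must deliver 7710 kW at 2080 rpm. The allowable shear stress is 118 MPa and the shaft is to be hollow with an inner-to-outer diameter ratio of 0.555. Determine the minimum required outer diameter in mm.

119 mm

ω = 2π·2080/60 = 217.8 rad/s, so T = P/ω = 7710×10³ / 217.8 = 35400 N·m.
For a hollow shaft with d_i/d_o = 0.555: τ_max = 16T/(π d_o³ (1−k⁴)), so d_o = [16T/(π τ_allow (1−k⁴))]^(1/3) = [16·35400/(π·1.18×10^8·0.9051)]^(1/3) = 0.1191 m.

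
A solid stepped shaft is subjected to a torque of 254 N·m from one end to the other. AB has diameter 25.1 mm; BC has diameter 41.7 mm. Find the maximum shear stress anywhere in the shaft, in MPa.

Under the same torque, τ_max = 16T/(πd³) is largest where d is smallest — segment AB (d = 25.1 mm).
τ_max = 16·254.0/(π·(0.0251)³) = 8.181×10^7 Pa.

81.8 MPa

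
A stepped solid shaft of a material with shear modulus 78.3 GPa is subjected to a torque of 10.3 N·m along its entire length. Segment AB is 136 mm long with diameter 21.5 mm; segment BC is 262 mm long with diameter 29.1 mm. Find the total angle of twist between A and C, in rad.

J_AB = π(0.0215)⁴/32 = 2.10×10^-8 m⁴; J_BC = π(0.0291)⁴/32 = 7.04×10^-8 m⁴.
θ = (T/G)·Σ L_i/J_i = (10.30/78.3×10⁹)·(0.136/2.10×10^-8 + 0.262/7.04×10^-8) = 1.342×10^-3 rad.

0.00134 rad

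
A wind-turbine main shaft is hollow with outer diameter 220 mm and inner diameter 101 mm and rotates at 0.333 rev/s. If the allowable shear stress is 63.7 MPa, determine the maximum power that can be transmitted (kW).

J = π(d_o⁴ − d_i⁴)/32 = π(0.220⁴ − 0.101⁴)/32 = 2.198×10^-4 m⁴.
T_max = τ_allow·J/r = 6.37×10^7 × 2.198×10^-4 / 0.110 = 127300 N·m.
ω = 2π·0.333 = 2.092 rad/s, so P_max = T_max·ω = 2.663×10^5 W.

266 kW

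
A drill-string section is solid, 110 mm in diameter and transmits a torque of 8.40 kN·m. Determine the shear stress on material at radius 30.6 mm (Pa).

J = πd⁴/32 = π(0.110)⁴/32 = 1.437×10^-5 m⁴.
Shear stress varies linearly with radius: τ = T·r/J = 8400 × 0.0306 / 1.437×10^-5 = 1.788×10^7 Pa.

1.79e7 Pa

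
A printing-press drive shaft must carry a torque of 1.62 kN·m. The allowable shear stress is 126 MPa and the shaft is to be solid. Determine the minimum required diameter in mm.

For a solid shaft τ_max = 16T/(πd³), so d = (16T/(π τ_allow))^(1/3) = (16·1620/(π·1.26×10^8))^(1/3) = 0.04031 m.

40.3 mm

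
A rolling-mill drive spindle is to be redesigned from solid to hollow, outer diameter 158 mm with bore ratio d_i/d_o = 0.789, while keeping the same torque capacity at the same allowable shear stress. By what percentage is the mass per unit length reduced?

Equal τ_max and T ⇒ the solid shaft needs d_s³ = d_o³(1−k⁴), so d_s = 158·(1−0.789⁴)^(1/3) = 134.2 mm.
Area ratio A_h/A_s = d_o²(1−k²)/d_s² = (1−k²)/(1−k⁴)^(2/3) = 0.5234.
Mass saving = 1 − 0.5234 = 47.7 %.

47.7 %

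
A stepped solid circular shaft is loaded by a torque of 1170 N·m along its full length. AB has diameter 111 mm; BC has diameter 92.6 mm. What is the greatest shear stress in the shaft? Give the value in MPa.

Under the same torque, τ_max = 16T/(πd³) is largest where d is smallest — segment BC (d = 92.6 mm).
τ_max = 16·1170/(π·(0.0926)³) = 7.505×10^6 Pa.

7.50 MPa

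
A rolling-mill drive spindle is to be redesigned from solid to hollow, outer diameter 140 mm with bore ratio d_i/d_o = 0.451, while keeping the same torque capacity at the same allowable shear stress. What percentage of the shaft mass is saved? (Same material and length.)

Equal τ_max and T ⇒ the solid shaft needs d_s³ = d_o³(1−k⁴), so d_s = 140·(1−0.451⁴)^(1/3) = 138.0 mm.
Area ratio A_h/A_s = d_o²(1−k²)/d_s² = (1−k²)/(1−k⁴)^(2/3) = 0.8194.
Mass saving = 1 − 0.8194 = 18.1 %.

18.1 %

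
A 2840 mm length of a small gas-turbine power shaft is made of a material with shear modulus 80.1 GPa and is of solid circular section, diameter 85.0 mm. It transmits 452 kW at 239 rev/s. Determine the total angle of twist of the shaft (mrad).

ω = 2π·239 = 1502 rad/s, so T = P/ω = 452×10³ / 1502 = 301.0 N·m.
J = πd⁴/32 = π(0.0850)⁴/32 = 5.125×10^-6 m⁴.
θ = T·L/(G·J) = 301.0 × 2.84 / (80.1×10⁹ × 5.125×10^-6) = 2.082×10^-3 rad.

2.08 mrad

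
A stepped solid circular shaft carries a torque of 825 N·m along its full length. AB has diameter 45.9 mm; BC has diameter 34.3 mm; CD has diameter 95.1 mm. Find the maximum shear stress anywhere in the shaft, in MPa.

104 MPa

Under the same torque, τ_max = 16T/(πd³) is largest where d is smallest — segment BC (d = 34.3 mm).
τ_max = 16·825.0/(π·(0.0343)³) = 1.041×10^8 Pa.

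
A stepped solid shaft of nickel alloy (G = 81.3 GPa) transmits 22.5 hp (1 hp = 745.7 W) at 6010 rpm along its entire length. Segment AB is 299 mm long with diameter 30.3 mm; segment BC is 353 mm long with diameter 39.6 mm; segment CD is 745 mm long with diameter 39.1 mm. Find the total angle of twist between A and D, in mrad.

ω = 2π·6010/60 = 629.4 rad/s, so T = P/ω = 22.5×745.7 / 629.4 = 26.66 N·m.
J_AB = π(0.0303)⁴/32 = 8.28×10^-8 m⁴; J_BC = π(0.0396)⁴/32 = 2.41×10^-7 m⁴; J_CD = π(0.0391)⁴/32 = 2.29×10^-7 m⁴.
θ = (T/G)·Σ L_i/J_i = (26.66/81.3×10⁹)·(0.299/8.28×10^-8 + 0.353/2.41×10^-7 + 0.745/2.29×10^-7) = 2.729×10^-3 rad.

2.73 mrad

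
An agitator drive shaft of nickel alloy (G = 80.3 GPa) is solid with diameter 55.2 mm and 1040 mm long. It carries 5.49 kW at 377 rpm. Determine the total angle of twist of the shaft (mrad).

1.98 mrad

ω = 2π·377/60 = 39.48 rad/s, so T = P/ω = 5.49×10³ / 39.48 = 139.1 N·m.
J = πd⁴/32 = π(0.0552)⁴/32 = 9.115×10^-7 m⁴.
θ = T·L/(G·J) = 139.1 × 1.04 / (80.3×10⁹ × 9.115×10^-7) = 1.976×10^-3 rad.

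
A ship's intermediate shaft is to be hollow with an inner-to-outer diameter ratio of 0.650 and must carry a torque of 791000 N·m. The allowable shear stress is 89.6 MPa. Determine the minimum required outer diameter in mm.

For a hollow shaft with d_i/d_o = 0.650: τ_max = 16T/(π d_o³ (1−k⁴)), so d_o = [16T/(π τ_allow (1−k⁴))]^(1/3) = [16·791000/(π·8.96×10^7·0.8215)]^(1/3) = 0.3797 m.

380 mm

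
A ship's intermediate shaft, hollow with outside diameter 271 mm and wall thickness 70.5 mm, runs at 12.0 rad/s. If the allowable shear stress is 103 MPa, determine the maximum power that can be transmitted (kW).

4570 kW

J = π(d_o⁴ − d_i⁴)/32 = π(0.271⁴ − 0.130⁴)/32 = 5.015×10^-4 m⁴.
T_max = τ_allow·J/r = 1.03×10^8 × 5.015×10^-4 / 0.136 = 381200 N·m.
ω = 12.0 rad/s, so P_max = T_max·ω = 4.574×10^6 W.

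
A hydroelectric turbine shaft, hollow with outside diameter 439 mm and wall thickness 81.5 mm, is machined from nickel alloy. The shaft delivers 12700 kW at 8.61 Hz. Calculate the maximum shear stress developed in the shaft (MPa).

16.7 MPa

ω = 2π·8.61 = 54.10 rad/s, so T = P/ω = 12700×10³ / 54.10 = 234800 N·m.
J = π(d_o⁴ − d_i⁴)/32 = π(0.439⁴ − 0.276⁴)/32 = 3.077×10^-3 m⁴.
τ_max = T·r/J = 234800 × 0.220 / 3.077×10^-3 = 1.675×10^7 Pa.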